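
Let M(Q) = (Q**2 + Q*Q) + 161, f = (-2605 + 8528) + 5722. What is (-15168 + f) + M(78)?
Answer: 8806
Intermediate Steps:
f = 11645 (f = 5923 + 5722 = 11645)
M(Q) = 161 + 2*Q**2 (M(Q) = (Q**2 + Q**2) + 161 = 2*Q**2 + 161 = 161 + 2*Q**2)
(-15168 + f) + M(78) = (-15168 + 11645) + (161 + 2*78**2) = -3523 + (161 + 2*6084) = -3523 + (161 + 12168) = -3523 + 12329 = 8806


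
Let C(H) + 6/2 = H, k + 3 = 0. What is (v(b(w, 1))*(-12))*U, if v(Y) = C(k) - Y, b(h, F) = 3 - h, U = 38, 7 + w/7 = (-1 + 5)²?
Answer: -24624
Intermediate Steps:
w = 63 (w = -49 + 7*(-1 + 5)² = -49 + 7*4² = -49 + 7*16 = -49 + 112 = 63)
k = -3 (k = -3 + 0 = -3)
C(H) = -3 + H
v(Y) = -6 - Y (v(Y) = (-3 - 3) - Y = -6 - Y)
(v(b(w, 1))*(-12))*U = ((-6 - (3 - 1*63))*(-12))*38 = ((-6 - (3 - 63))*(-12))*38 = ((-6 - 1*(-60))*(-12))*38 = ((-6 + 60)*(-12))*38 = (54*(-12))*38 = -648*38 = -24624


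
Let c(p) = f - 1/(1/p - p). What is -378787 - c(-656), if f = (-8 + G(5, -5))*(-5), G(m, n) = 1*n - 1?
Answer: -163035426439/430335 ≈ -3.7886e+5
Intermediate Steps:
G(m, n) = -1 + n (G(m, n) = n - 1 = -1 + n)
f = 70 (f = (-8 + (-1 - 5))*(-5) = (-8 - 6)*(-5) = -14*(-5) = 70)
c(p) = 70 - 1/(1/p - p)
-378787 - c(-656) = -378787 - (-70 - 656 + 70*(-656)**2)/(-1 + (-656)**2) = -378787 - (-70 - 656 + 70*430336)/(-1 + 430336) = -378787 - (-70 - 656 + 30123520)/430335 = -378787 - 30122794/430335 = -163035426439/430335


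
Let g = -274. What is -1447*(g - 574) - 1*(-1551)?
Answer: 1228607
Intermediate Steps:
-1447*(g - 574) - 1*(-1551) = -1447*(-274 - 574) - 1*(-1551) = -1447*(-848) + 1551 = 1227056 + 1551 = 1228607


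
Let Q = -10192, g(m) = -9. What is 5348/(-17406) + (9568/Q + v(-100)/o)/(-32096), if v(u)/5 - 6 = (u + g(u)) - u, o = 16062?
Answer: -22513622253697/73281498550848 ≈ -0.30722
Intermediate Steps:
v(u) = -15 (v(u) = 30 + 5*((u - 9) - u) = 30 + 5*((-9 + u) - u) = 30 + 5*(-9) = 30 - 45 = -15)
5348/(-17406) + (9568/Q + v(-100)/o)/(-32096) = 5348/(-17406) + (9568/(-10192) - 15/16062)/(-32096) = 5348*(-1/17406) + (9568*(-1/10192) - 15*1/16062)*(-1/32096) = -2674/8703 + (-46/49 - 5/5354)*(-1/32096) = -2674/8703 - 246529/262346*(-1/32096) = -2674/8703 + 246529/8420257216 = -22513622253697/73281498550848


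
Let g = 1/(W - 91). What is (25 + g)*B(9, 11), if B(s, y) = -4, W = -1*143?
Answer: -11698/117 ≈ -99.983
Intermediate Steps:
W = -143
g = -1/234 (g = 1/(-143 - 91) = 1/(-234) = -1/234 ≈ -0.0042735)
(25 + g)*B(9, 11) = (25 - 1/234)*(-4) = (5849/234)*(-4) = -11698/117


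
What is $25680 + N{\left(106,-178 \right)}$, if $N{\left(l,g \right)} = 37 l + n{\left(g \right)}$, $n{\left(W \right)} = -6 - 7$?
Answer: $29589$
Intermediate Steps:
$n{\left(W \right)} = -13$
$N{\left(l,g \right)} = -13 + 37 l$ ($N{\left(l,g \right)} = 37 l - 13 = -13 + 37 l$)
$25680 + N{\left(106,-178 \right)} = 25680 + \left(-13 + 37 \cdot 106\right) = 25680 + \left(-13 + 3922\right) = 25680 + 3909 = 29589$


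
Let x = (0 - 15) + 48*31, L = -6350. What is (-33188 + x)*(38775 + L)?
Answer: -1028358875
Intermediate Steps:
x = 1473 (x = -15 + 1488 = 1473)
(-33188 + x)*(38775 + L) = (-33188 + 1473)*(38775 - 6350) = -31715*32425 = -1028358875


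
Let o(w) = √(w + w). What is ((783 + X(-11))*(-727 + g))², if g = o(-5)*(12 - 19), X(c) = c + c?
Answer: 305798473719 + 5894293538*I*√10 ≈ 3.058e+11 + 1.8639e+10*I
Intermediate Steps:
X(c) = 2*c
o(w) = √2*√w (o(w) = √(2*w) = √2*√w)
g = -7*I*√10 (g = (√2*√(-5))*(12 - 19) = (√2*(I*√5))*(-7) = (I*√10)*(-7) = -7*I*√10 ≈ -22.136*I)
((783 + X(-11))*(-727 + g))² = ((783 + 2*(-11))*(-727 - 7*I*√10))² = ((783 - 22)*(-727 - 7*I*√10))² = (761*(-727 - 7*I*√10))² = (-553247 - 5327*I*√10)²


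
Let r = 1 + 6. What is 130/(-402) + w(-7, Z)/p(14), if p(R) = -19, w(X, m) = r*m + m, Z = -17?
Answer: 26101/3819 ≈ 6.8345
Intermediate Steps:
r = 7
w(X, m) = 8*m (w(X, m) = 7*m + m = 8*m)
130/(-402) + w(-7, Z)/p(14) = 130/(-402) + (8*(-17))/(-19) = 130*(-1/402) - 136*(-1/19) = -65/201 + 136/19 = 26101/3819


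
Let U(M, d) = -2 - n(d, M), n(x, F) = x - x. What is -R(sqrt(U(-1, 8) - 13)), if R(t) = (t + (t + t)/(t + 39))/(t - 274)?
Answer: (15*I + 41*sqrt(15))/(-10701*I + 235*sqrt(15)) ≈ -0.00013863 + 0.014851*I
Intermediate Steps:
n(x, F) = 0
U(M, d) = -2 (U(M, d) = -2 - 1*0 = -2 + 0 = -2)
R(t) = (t + 2*t/(39 + t))/(-274 + t) (R(t) = (t + (2*t)/(39 + t))/(-274 + t) = (t + 2*t/(39 + t))/(-274 + t))
-R(sqrt(U(-1, 8) - 13)) = -sqrt(-2 - 13)*(41 + sqrt(-2 - 13))/(-10686 + (sqrt(-2 - 13))**2 - 235*sqrt(-2 - 13)) = -sqrt(-15)*(41 + sqrt(-15))/(-10686 + (sqrt(-15))**2 - 235*I*sqrt(15)) = -I*sqrt(15)*(41 + I*sqrt(15))/(-10686 + (I*sqrt(15))**2 - 235*I*sqrt(15)) = -I*sqrt(15)*(41 + I*sqrt(15))/(-10686 - 15 - 235*I*sqrt(15)) = -I*sqrt(15)*(41 + I*sqrt(15))/(-10701 - 235*I*sqrt(15))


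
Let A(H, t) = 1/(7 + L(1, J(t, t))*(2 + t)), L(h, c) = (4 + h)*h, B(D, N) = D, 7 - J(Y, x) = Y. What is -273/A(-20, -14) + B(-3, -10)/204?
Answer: 983891/68 ≈ 14469.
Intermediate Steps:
J(Y, x) = 7 - Y
L(h, c) = h*(4 + h)
A(H, t) = 1/(17 + 5*t) (A(H, t) = 1/(7 + (1*(4 + 1))*(2 + t)) = 1/(7 + (1*5)*(2 + t)) = 1/(7 + 5*(2 + t)) = 1/(7 + (10 + 5*t)) = 1/(17 + 5*t))
-273/A(-20, -14) + B(-3, -10)/204 = -273/(1/(17 + 5*(-14))) - 3/204 = -273/(1/(17 - 70)) - 3*1/204 = -273/(1/(-53)) - 1/68 = -273/(-1/53) - 1/68 = -273*(-53) - 1/68 = 14469 - 1/68 = 983891/68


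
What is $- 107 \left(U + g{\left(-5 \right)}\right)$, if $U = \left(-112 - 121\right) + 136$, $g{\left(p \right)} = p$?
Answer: $10914$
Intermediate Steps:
$U = -97$ ($U = -233 + 136 = -97$)
$- 107 \left(U + g{\left(-5 \right)}\right) = - 107 \left(-97 - 5\right) = \left(-107\right) \left(-102\right) = 10914$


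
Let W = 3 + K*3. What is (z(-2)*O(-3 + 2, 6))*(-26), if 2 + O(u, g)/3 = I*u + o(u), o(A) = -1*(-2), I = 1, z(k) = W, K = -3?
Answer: -468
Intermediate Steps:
W = -6 (W = 3 - 3*3 = 3 - 9 = -6)
z(k) = -6
o(A) = 2
O(u, g) = 3*u (O(u, g) = -6 + 3*(1*u + 2) = -6 + 3*(u + 2) = -6 + 3*(2 + u) = -6 + (6 + 3*u) = 3*u)
(z(-2)*O(-3 + 2, 6))*(-26) = -18*(-3 + 2)*(-26) = -18*(-1)*(-26) = -6*(-3)*(-26) = 18*(-26) = -468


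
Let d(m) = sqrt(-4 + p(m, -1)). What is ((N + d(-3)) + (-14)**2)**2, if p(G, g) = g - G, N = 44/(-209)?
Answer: 13837678/361 + 7440*I*sqrt(2)/19 ≈ 38332.0 + 553.78*I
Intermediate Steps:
N = -4/19 (N = 44*(-1/209) = -4/19 ≈ -0.21053)
d(m) = sqrt(-5 - m) (d(m) = sqrt(-4 + (-1 - m)) = sqrt(-5 - m))
((N + d(-3)) + (-14)**2)**2 = ((-4/19 + sqrt(-5 - 1*(-3))) + (-14)**2)**2 = ((-4/19 + sqrt(-5 + 3)) + 196)**2 = ((-4/19 + sqrt(-2)) + 196)**2 = ((-4/19 + I*sqrt(2)) + 196)**2 = (3720/19 + I*sqrt(2))**2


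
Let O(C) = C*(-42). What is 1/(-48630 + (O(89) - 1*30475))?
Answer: -1/82843 ≈ -1.2071e-5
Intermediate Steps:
O(C) = -42*C
1/(-48630 + (O(89) - 1*30475)) = 1/(-48630 + (-42*89 - 1*30475)) = 1/(-48630 + (-3738 - 30475)) = 1/(-48630 - 34213) = 1/(-82843) = -1/82843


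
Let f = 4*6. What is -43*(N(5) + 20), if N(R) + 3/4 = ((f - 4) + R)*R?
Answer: -24811/4 ≈ -6202.8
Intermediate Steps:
f = 24
N(R) = -¾ + R*(20 + R) (N(R) = -¾ + ((24 - 4) + R)*R = -¾ + (20 + R)*R = -¾ + R*(20 + R))
-43*(N(5) + 20) = -43*((-¾ + 5² + 20*5) + 20) = -43*((-¾ + 25 + 100) + 20) = -43*(497/4 + 20) = -43*577/4 = -24811/4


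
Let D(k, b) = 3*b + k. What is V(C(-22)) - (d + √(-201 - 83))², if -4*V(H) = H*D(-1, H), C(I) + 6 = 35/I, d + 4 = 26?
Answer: -474541/1936 - 88*I*√71 ≈ -245.11 - 741.5*I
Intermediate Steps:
d = 22 (d = -4 + 26 = 22)
D(k, b) = k + 3*b
C(I) = -6 + 35/I
V(H) = -H*(-1 + 3*H)/4
V(C(-22)) - (d + √(-201 - 83))² = (-6 + 35/(-22))*(1 - 3*(-6 + 35/(-22)))/4 - (22 + √(-201 - 83))² = (-6 + 35*(-1/22))*(1 - 3*(-6 + 35*(-1/22)))/4 - (22 + √(-284))² = (-6 - 35/22)*(1 - 3*(-6 - 35/22))/4 - (22 + 2*I*√71)² = (¼)*(-167/22)*(1 - 3*(-167/22)) - (22 + 2*I*√71)² = (¼)*(-167/22)*(1 + 501/22) - (22 + 2*I*√71)² = (¼)*(-167/22)*(523/22) - (22 + 2*I*√71)² = -87341/1936 - (22 + 2*I*√71)²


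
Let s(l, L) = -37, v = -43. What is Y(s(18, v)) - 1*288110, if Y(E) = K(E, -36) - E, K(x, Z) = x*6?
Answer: -288295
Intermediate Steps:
K(x, Z) = 6*x
Y(E) = 5*E (Y(E) = 6*E - E = 5*E)
Y(s(18, v)) - 1*288110 = 5*(-37) - 1*288110 = -185 - 288110 = -288295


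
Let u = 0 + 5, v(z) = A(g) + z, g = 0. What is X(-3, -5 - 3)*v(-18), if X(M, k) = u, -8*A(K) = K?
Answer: -90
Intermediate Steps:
A(K) = -K/8
v(z) = z (v(z) = -1/8*0 + z = 0 + z = z)
u = 5
X(M, k) = 5
X(-3, -5 - 3)*v(-18) = 5*(-18) = -90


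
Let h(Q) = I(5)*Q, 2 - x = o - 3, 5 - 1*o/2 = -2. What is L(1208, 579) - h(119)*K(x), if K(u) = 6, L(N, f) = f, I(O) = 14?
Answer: -9417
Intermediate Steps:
o = 14 (o = 10 - 2*(-2) = 10 + 4 = 14)
x = -9 (x = 2 - (14 - 3) = 2 - 1*11 = 2 - 11 = -9)
h(Q) = 14*Q
L(1208, 579) - h(119)*K(x) = 579 - 14*119*6 = 579 - 1666*6 = 579 - 1*9996 = 579 - 9996 = -9417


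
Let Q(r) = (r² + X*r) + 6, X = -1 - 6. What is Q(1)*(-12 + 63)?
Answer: 0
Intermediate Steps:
X = -7
Q(r) = 6 + r² - 7*r (Q(r) = (r² - 7*r) + 6 = 6 + r² - 7*r)
Q(1)*(-12 + 63) = (6 + 1² - 7*1)*(-12 + 63) = (6 + 1 - 7)*51 = 0*51 = 0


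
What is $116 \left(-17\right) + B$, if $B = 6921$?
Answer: $4949$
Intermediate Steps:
$116 \left(-17\right) + B = 116 \left(-17\right) + 6921 = -1972 + 6921 = 4949$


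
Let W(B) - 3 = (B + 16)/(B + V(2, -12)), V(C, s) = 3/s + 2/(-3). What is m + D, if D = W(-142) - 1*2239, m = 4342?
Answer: 516186/245 ≈ 2106.9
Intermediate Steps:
V(C, s) = -⅔ + 3/s (V(C, s) = 3/s + 2*(-⅓) = 3/s - ⅔ = -⅔ + 3/s)
W(B) = 3 + (16 + B)/(-11/12 + B) (W(B) = 3 + (B + 16)/(B + (-⅔ + 3/(-12))) = 3 + (16 + B)/(B + (-⅔ + 3*(-1/12))) = 3 + (16 + B)/(B + (-⅔ - ¼)) = 3 + (16 + B)/(B - 11/12) = 3 + (16 + B)/(-11/12 + B))
D = -547604/245 (D = 3*(53 + 16*(-142))/(-11 + 12*(-142)) - 1*2239 = 3*(53 - 2272)/(-11 - 1704) - 2239 = 3*(-2219)/(-1715) - 2239 = 3*(-1/1715)*(-2219) - 2239 = 951/245 - 2239 = -547604/245 ≈ -2235.1)
m + D = 4342 - 547604/245 = 516186/245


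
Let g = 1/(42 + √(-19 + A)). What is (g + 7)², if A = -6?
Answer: 157879200/3200521 - 125650*I/3200521 ≈ 49.329 - 0.039259*I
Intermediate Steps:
g = (42 - 5*I)/1789 (g = 1/(42 + √(-19 - 6)) = 1/(42 + √(-25)) = 1/(42 + 5*I) = (42 - 5*I)/1789 ≈ 0.023477 - 0.0027949*I)
(g + 7)² = ((42/1789 - 5*I/1789) + 7)² = (12565/1789 - 5*I/1789)²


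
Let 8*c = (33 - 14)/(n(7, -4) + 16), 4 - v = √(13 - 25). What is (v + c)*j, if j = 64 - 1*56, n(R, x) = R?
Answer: 755/23 - 16*I*√3 ≈ 32.826 - 27.713*I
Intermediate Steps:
j = 8 (j = 64 - 56 = 8)
v = 4 - 2*I*√3 (v = 4 - √(13 - 25) = 4 - √(-12) = 4 - 2*I*√3 ≈ 4.0 - 3.4641*I)
c = 19/184 (c = ((33 - 14)/(7 + 16))/8 = (19/23)/8 = (19*(1/23))/8 = (⅛)*(19/23) = 19/184 ≈ 0.10326)
(v + c)*j = ((4 - 2*I*√3) + 19/184)*8 = (755/184 - 2*I*√3)*8 = 755/23 - 16*I*√3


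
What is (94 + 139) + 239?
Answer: 472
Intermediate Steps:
(94 + 139) + 239 = 233 + 239 = 472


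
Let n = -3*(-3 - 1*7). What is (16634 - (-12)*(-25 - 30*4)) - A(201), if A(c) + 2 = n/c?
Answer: 998022/67 ≈ 14896.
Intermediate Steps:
n = 30 (n = -3*(-3 - 7) = -3*(-10) = 30)
A(c) = -2 + 30/c
(16634 - (-12)*(-25 - 30*4)) - A(201) = (16634 - (-12)*(-25 - 30*4)) - (-2 + 30/201) = (16634 - (-12)*(-25 - 120)) - (-2 + 30*(1/201)) = (16634 - (-12)*(-145)) - (-2 + 10/67) = (16634 - 1*1740) - 1*(-124/67) = (16634 - 1740) + 124/67 = 14894 + 124/67 = 998022/67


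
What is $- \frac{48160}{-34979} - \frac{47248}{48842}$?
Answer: $\frac{49967352}{122031737} \approx 0.40946$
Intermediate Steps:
$- \frac{48160}{-34979} - \frac{47248}{48842} = \left(-48160\right) \left(- \frac{1}{34979}\right) - \frac{23624}{24421} = \frac{6880}{4997} - \frac{23624}{24421} = \frac{49967352}{122031737}$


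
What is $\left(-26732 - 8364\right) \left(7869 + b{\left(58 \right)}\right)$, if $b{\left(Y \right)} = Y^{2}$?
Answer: $-394233368$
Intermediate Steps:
$\left(-26732 - 8364\right) \left(7869 + b{\left(58 \right)}\right) = \left(-26732 - 8364\right) \left(7869 + 58^{2}\right) = - 35096 \left(7869 + 3364\right) = \left(-35096\right) 11233 = -394233368$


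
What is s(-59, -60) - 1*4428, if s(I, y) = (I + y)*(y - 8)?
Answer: 3664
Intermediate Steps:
s(I, y) = (-8 + y)*(I + y) (s(I, y) = (I + y)*(-8 + y) = (-8 + y)*(I + y))
s(-59, -60) - 1*4428 = ((-60)**2 - 8*(-59) - 8*(-60) - 59*(-60)) - 1*4428 = (3600 + 472 + 480 + 3540) - 4428 = 8092 - 4428 = 3664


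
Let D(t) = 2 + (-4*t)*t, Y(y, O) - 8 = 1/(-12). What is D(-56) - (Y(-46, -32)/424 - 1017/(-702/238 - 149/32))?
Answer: -1867943309501/147363744 ≈ -12676.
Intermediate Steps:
Y(y, O) = 95/12 (Y(y, O) = 8 + 1/(-12) = 8 - 1/12 = 95/12)
D(t) = 2 - 4*t²
D(-56) - (Y(-46, -32)/424 - 1017/(-702/238 - 149/32)) = (2 - 4*(-56)²) - ((95/12)/424 - 1017/(-702/238 - 149/32)) = (2 - 4*3136) - ((95/12)*(1/424) - 1017/(-702*1/238 - 149*1/32)) = (2 - 12544) - (95/5088 - 1017/(-351/119 - 149/32)) = -12542 - (95/5088 - 1017/(-28963/3808)) = -12542 - (95/5088 - 1017*(-3808/28963)) = -12542 - (95/5088 + 3872736/28963) = -12542 - 1*19707232253/147363744 = -12542 - 19707232253/147363744 = -1867943309501/147363744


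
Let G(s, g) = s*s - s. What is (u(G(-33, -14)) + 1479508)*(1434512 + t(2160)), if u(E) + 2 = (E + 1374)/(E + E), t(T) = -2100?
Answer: 396302319705960/187 ≈ 2.1193e+12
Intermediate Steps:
G(s, g) = s² - s
u(E) = -2 + (1374 + E)/(2*E) (u(E) = -2 + (E + 1374)/(E + E) = -2 + (1374 + E)/((2*E)) = -2 + (1374 + E)*(1/(2*E)) = -2 + (1374 + E)/(2*E))
(u(G(-33, -14)) + 1479508)*(1434512 + t(2160)) = ((-3/2 + 687/((-33*(-1 - 33)))) + 1479508)*(1434512 - 2100) = ((-3/2 + 687/((-33*(-34)))) + 1479508)*1432412 = ((-3/2 + 687/1122) + 1479508)*1432412 = ((-3/2 + 687*(1/1122)) + 1479508)*1432412 = ((-3/2 + 229/374) + 1479508)*1432412 = (-166/187 + 1479508)*1432412 = (276667830/187)*1432412 = 396302319705960/187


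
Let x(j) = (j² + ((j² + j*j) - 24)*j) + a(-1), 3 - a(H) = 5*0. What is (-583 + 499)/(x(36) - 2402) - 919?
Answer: -83946139/91345 ≈ -919.00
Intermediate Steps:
a(H) = 3 (a(H) = 3 - 5*0 = 3 - 1*0 = 3 + 0 = 3)
x(j) = 3 + j² + j*(-24 + 2*j²) (x(j) = (j² + ((j² + j*j) - 24)*j) + 3 = (j² + ((j² + j²) - 24)*j) + 3 = (j² + (2*j² - 24)*j) + 3 = (j² + (-24 + 2*j²)*j) + 3 = (j² + j*(-24 + 2*j²)) + 3 = 3 + j² + j*(-24 + 2*j²))
(-583 + 499)/(x(36) - 2402) - 919 = (-583 + 499)/((3 + 36² - 24*36 + 2*36³) - 2402) - 919 = -84/((3 + 1296 - 864 + 2*46656) - 2402) - 919 = -84/((3 + 1296 - 864 + 93312) - 2402) - 919 = -84/(93747 - 2402) - 919 = -84/91345 - 919 = -83946139/91345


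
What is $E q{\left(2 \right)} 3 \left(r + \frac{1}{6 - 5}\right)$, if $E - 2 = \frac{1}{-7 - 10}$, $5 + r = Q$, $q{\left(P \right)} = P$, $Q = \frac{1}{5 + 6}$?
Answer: $- \frac{774}{17} \approx -45.529$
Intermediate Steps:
$Q = \frac{1}{11} \approx 0.090909$
$r = - \frac{54}{11}$ ($r = -5 + \frac{1}{11} = - \frac{54}{11} \approx -4.9091$)
$E = \frac{33}{17}$ ($E = 2 + \frac{1}{-7 - 10} = 2 + \frac{1}{-17} = 2 - \frac{1}{17} = \frac{33}{17} \approx 1.9412$)
$E q{\left(2 \right)} 3 \left(r + \frac{1}{6 - 5}\right) = \frac{33}{17} \cdot 2 \cdot 3 \left(- \frac{54}{11} + \frac{1}{6 - 5}\right) = \frac{66 \cdot 3 \left(- \frac{54}{11} + \frac{1}{6 - 5}\right)}{17} = \frac{66 \cdot 3 \left(- \frac{54}{11} + 1^{-1}\right)}{17} = \frac{66 \cdot 3 \left(- \frac{54}{11} + 1\right)}{17} = \frac{66 \cdot 3 \left(- \frac{43}{11}\right)}{17} = \frac{66}{17} \left(- \frac{129}{11}\right) = - \frac{774}{17}$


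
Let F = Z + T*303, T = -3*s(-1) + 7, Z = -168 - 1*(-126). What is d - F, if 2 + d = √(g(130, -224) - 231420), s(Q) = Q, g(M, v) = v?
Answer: -2990 + 2*I*√57911 ≈ -2990.0 + 481.29*I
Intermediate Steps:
Z = -42 (Z = -168 + 126 = -42)
T = 10 (T = -3*(-1) + 7 = 3 + 7 = 10)
d = -2 + 2*I*√57911 (d = -2 + √(-224 - 231420) = -2 + √(-231644) = -2 + 2*I*√57911 ≈ -2.0 + 481.29*I)
F = 2988 (F = -42 + 10*303 = -42 + 3030 = 2988)
d - F = (-2 + 2*I*√57911) - 1*2988 = (-2 + 2*I*√57911) - 2988 = -2990 + 2*I*√57911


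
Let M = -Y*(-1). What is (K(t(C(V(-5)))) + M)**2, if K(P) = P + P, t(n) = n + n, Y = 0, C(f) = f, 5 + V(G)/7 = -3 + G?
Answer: 132496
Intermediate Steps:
V(G) = -56 + 7*G (V(G) = -35 + 7*(-3 + G) = -35 + (-21 + 7*G) = -56 + 7*G)
t(n) = 2*n
K(P) = 2*P
M = 0 (M = -1*0*(-1) = 0*(-1) = 0)
(K(t(C(V(-5)))) + M)**2 = (2*(2*(-56 + 7*(-5))) + 0)**2 = (2*(2*(-56 - 35)) + 0)**2 = (2*(2*(-91)) + 0)**2 = (2*(-182) + 0)**2 = (-364 + 0)**2 = (-364)**2 = 132496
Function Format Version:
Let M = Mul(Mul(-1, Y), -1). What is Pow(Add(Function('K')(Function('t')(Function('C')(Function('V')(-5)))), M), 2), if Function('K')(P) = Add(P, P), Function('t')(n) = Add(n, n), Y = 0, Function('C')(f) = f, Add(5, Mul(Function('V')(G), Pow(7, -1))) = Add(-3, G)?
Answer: 132496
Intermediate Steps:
Function('V')(G) = Add(-56, Mul(7, G)) (Function('V')(G) = Add(-35, Mul(7, Add(-3, G))) = Add(-35, Add(-21, Mul(7, G))) = Add(-56, Mul(7, G)))
Function('t')(n) = Mul(2, n)
Function('K')(P) = Mul(2, P)
M = 0 (M = Mul(Mul(-1, 0), -1) = Mul(0, -1) = 0)
Pow(Add(Function('K')(Function('t')(Function('C')(Function('V')(-5)))), M), 2) = Pow(Add(Mul(2, Mul(2, Add(-56, Mul(7, -5)))), 0), 2) = Pow(Add(Mul(2, Mul(2, Add(-56, -35))), 0), 2) = Pow(Add(Mul(2, Mul(2, -91)), 0), 2) = Pow(Add(Mul(2, -182), 0), 2) = Pow(Add(-364, 0), 2) = Pow(-364, 2) = 132496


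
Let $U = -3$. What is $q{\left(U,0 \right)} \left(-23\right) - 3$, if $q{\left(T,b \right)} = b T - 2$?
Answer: $43$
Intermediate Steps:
$q{\left(T,b \right)} = -2 + T b$ ($q{\left(T,b \right)} = T b - 2 = -2 + T b$)
$q{\left(U,0 \right)} \left(-23\right) - 3 = \left(-2 - 0\right) \left(-23\right) - 3 = \left(-2 + 0\right) \left(-23\right) - 3 = \left(-2\right) \left(-23\right) - 3 = 46 - 3 = 43$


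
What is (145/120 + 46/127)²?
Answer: 22915369/9290304 ≈ 2.4666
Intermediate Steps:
(145/120 + 46/127)² = (145*(1/120) + 46*(1/127))² = (29/24 + 46/127)² = (4787/3048)² = 22915369/9290304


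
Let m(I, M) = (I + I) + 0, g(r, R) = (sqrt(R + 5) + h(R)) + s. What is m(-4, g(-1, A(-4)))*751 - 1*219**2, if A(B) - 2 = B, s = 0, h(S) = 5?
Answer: -53969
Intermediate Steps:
A(B) = 2 + B
g(r, R) = 5 + sqrt(5 + R) (g(r, R) = (sqrt(R + 5) + 5) + 0 = (sqrt(5 + R) + 5) + 0 = (5 + sqrt(5 + R)) + 0 = 5 + sqrt(5 + R))
m(I, M) = 2*I (m(I, M) = 2*I + 0 = 2*I)
m(-4, g(-1, A(-4)))*751 - 1*219**2 = (2*(-4))*751 - 1*219**2 = -8*751 - 1*47961 = -6008 - 47961 = -53969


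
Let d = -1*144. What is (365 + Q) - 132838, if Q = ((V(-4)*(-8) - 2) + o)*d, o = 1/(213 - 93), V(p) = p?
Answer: -683971/5 ≈ -1.3679e+5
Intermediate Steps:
d = -144
o = 1/120 ≈ 0.0083333
Q = -21606/5 (Q = ((-4*(-8) - 2) + 1/120)*(-144) = ((32 - 2) + 1/120)*(-144) = (30 + 1/120)*(-144) = (3601/120)*(-144) = -21606/5 ≈ -4321.2)
(365 + Q) - 132838 = (365 - 21606/5) - 132838 = -19781/5 - 132838 = -683971/5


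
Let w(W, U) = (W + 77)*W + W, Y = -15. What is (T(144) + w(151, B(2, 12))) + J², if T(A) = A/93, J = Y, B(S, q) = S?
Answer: 1078972/31 ≈ 34806.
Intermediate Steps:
J = -15
w(W, U) = W + W*(77 + W) (w(W, U) = (77 + W)*W + W = W*(77 + W) + W = W + W*(77 + W))
T(A) = A/93 (T(A) = A*(1/93) = A/93)
(T(144) + w(151, B(2, 12))) + J² = ((1/93)*144 + 151*(78 + 151)) + (-15)² = (48/31 + 151*229) + 225 = (48/31 + 34579) + 225 = 1071997/31 + 225 = 1078972/31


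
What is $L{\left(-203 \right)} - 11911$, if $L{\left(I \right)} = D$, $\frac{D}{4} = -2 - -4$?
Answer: $-11903$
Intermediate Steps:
$D = 8$ ($D = 4 \left(-2 - -4\right) = 4 \left(-2 + 4\right) = 4 \cdot 2 = 8$)
$L{\left(I \right)} = 8$
$L{\left(-203 \right)} - 11911 = 8 - 11911 = -11903$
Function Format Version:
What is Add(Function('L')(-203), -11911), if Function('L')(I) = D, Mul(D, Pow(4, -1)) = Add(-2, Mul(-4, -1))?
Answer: -11903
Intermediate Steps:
D = 8 (D = Mul(4, Add(-2, Mul(-4, -1))) = Mul(4, Add(-2, 4)) = Mul(4, 2) = 8)
Function('L')(I) = 8
Add(Function('L')(-203), -11911) = Add(8, -11911) = -11903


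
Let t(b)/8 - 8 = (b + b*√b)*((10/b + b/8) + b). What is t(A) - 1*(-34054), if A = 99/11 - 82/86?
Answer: 64309546/1849 + 1225364*√14878/79507 ≈ 36661.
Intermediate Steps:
A = 346/43 (A = 99*(1/11) - 82*1/86 = 9 - 41/43 = 346/43 ≈ 8.0465)
t(b) = 64 + 8*(b + b^(3/2))*(10/b + 9*b/8) (t(b) = 64 + 8*((b + b*√b)*((10/b + b/8) + b)) = 64 + 8*((b + b^(3/2))*((10/b + b*(⅛)) + b)) = 64 + 8*((b + b^(3/2))*((10/b + b/8) + b)) = 64 + 8*((b + b^(3/2))*(10/b + 9*b/8)) = 64 + 8*(b + b^(3/2))*(10/b + 9*b/8))
t(A) - 1*(-34054) = (144 + 9*(346/43)² + 9*(346/43)^(5/2) + 80*√(346/43)) - 1*(-34054) = (144 + 9*(119716/1849) + 9*(119716*√14878/79507) + 80*(√14878/43)) + 34054 = (144 + 1077444/1849 + 1077444*√14878/79507 + 80*√14878/43) + 34054 = (1343700/1849 + 1225364*√14878/79507) + 34054 = 64309546/1849 + 1225364*√14878/79507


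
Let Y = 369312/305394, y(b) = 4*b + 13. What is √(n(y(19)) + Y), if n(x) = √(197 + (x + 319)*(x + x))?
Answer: √(3132935248 + 2590708201*√72821)/50899 ≈ 16.464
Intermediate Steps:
y(b) = 13 + 4*b
Y = 61552/50899 (Y = 369312*(1/305394) = 61552/50899 ≈ 1.2093)
n(x) = √(197 + 2*x*(319 + x)) (n(x) = √(197 + (319 + x)*(2*x)) = √(197 + 2*x*(319 + x)))
√(n(y(19)) + Y) = √(√(197 + 2*(13 + 4*19)² + 638*(13 + 4*19)) + 61552/50899) = √(√(197 + 2*(13 + 76)² + 638*(13 + 76)) + 61552/50899) = √(√(197 + 2*89² + 638*89) + 61552/50899) = √(√(197 + 2*7921 + 56782) + 61552/50899) = √(√(197 + 15842 + 56782) + 61552/50899) = √(√72821 + 61552/50899) = √(61552/50899 + √72821)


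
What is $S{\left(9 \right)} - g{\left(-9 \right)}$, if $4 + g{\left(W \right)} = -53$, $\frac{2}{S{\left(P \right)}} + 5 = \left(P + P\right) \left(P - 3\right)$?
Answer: $\frac{5873}{103} \approx 57.019$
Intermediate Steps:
$S{\left(P \right)} = \frac{2}{-5 + 2 P \left(-3 + P\right)}$ ($S{\left(P \right)} = \frac{2}{-5 + \left(P + P\right) \left(P - 3\right)} = \frac{2}{-5 + 2 P \left(-3 + P\right)}$)
$g{\left(W \right)} = -57$ ($g{\left(W \right)} = -4 - 53 = -57$)
$S{\left(9 \right)} - g{\left(-9 \right)} = \frac{2}{-5 - 54 + 2 \cdot 9^{2}} - -57 = \frac{2}{-5 - 54 + 2 \cdot 81} + 57 = \frac{2}{-5 - 54 + 162} + 57 = \frac{2}{103} + 57 = \frac{5873}{103}$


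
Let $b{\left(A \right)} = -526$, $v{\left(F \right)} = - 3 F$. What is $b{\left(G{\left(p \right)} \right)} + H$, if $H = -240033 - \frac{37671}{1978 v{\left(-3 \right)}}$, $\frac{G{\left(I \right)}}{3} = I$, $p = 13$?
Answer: $- \frac{1427489663}{5934} \approx -2.4056 \cdot 10^{5}$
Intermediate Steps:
$G{\left(I \right)} = 3 I$
$H = - \frac{1424368379}{5934}$ ($H = -240033 - \frac{37671}{1978 \left(\left(-3\right) \left(-3\right)\right)} = -240033 - \frac{37671}{1978 \cdot 9} = -240033 - \frac{37671}{17802} = -240033 - \frac{12557}{5934} = - \frac{1424368379}{5934} \approx -2.4004 \cdot 10^{5}$)
$b{\left(G{\left(p \right)} \right)} + H = -526 - \frac{1424368379}{5934} = - \frac{1427489663}{5934}$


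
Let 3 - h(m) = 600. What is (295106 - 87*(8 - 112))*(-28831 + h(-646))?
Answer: -8950643912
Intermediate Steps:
h(m) = -597 (h(m) = 3 - 1*600 = 3 - 600 = -597)
(295106 - 87*(8 - 112))*(-28831 + h(-646)) = (295106 - 87*(8 - 112))*(-28831 - 597) = (295106 - 87*(-104))*(-29428) = (295106 + 9048)*(-29428) = 304154*(-29428) = -8950643912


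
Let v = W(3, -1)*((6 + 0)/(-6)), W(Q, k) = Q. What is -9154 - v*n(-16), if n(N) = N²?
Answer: -8386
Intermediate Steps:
v = -3 (v = 3*((6 + 0)/(-6)) = 3*(6*(-⅙)) = 3*(-1) = -3)
-9154 - v*n(-16) = -9154 - (-3)*(-16)² = -9154 - (-3)*256 = -9154 - 1*(-768) = -9154 + 768 = -8386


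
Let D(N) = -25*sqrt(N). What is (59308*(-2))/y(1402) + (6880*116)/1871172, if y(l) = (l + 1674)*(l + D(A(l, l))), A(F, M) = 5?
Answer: 281656429013476/705968098973343 - 741350*sqrt(5)/1509146351 ≈ 0.39787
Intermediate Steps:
y(l) = (1674 + l)*(l - 25*sqrt(5)) (y(l) = (l + 1674)*(l - 25*sqrt(5)) = (1674 + l)*(l - 25*sqrt(5)))
(59308*(-2))/y(1402) + (6880*116)/1871172 = (59308*(-2))/(1402**2 - 41850*sqrt(5) + 1674*1402 - 25*1402*sqrt(5)) + (6880*116)/1871172 = -118616/(1965604 - 41850*sqrt(5) + 2346948 - 35050*sqrt(5)) + 798080*(1/1871172) = -118616/(4312552 - 76900*sqrt(5)) + 199520/467793 = 199520/467793 - 118616/(4312552 - 76900*sqrt(5))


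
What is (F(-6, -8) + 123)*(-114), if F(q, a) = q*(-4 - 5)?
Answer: -20178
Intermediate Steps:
F(q, a) = -9*q (F(q, a) = q*(-9) = -9*q)
(F(-6, -8) + 123)*(-114) = (-9*(-6) + 123)*(-114) = (54 + 123)*(-114) = 177*(-114) = -20178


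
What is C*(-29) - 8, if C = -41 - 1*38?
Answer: 2283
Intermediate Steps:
C = -79 (C = -41 - 38 = -79)
C*(-29) - 8 = -79*(-29) - 8 = 2291 - 8 = 2283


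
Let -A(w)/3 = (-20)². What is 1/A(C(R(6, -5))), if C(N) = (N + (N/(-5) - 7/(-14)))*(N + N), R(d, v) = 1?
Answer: -1/1200 ≈ -0.00083333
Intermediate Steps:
C(N) = 2*N*(½ + 4*N/5) (C(N) = (N + (N*(-⅕) - 7*(-1/14)))*(2*N) = (N + (-N/5 + ½))*(2*N) = (N + (½ - N/5))*(2*N) = (½ + 4*N/5)*(2*N) = 2*N*(½ + 4*N/5))
A(w) = -1200 (A(w) = -3*(-20)² = -3*400 = -1200)
1/A(C(R(6, -5))) = 1/(-1200) = -1/1200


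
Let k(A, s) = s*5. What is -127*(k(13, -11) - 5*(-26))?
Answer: -9525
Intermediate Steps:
k(A, s) = 5*s
-127*(k(13, -11) - 5*(-26)) = -127*(5*(-11) - 5*(-26)) = -127*(-55 + 130) = -127*75 = -9525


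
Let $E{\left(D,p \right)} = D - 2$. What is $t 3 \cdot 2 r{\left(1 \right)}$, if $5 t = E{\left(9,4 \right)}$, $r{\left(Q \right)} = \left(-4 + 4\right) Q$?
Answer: $0$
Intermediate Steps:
$r{\left(Q \right)} = 0$ ($r{\left(Q \right)} = 0 Q = 0$)
$E{\left(D,p \right)} = -2 + D$
$t = \frac{7}{5}$ ($t = \frac{-2 + 9}{5} = \frac{1}{5} \cdot 7 = \frac{7}{5} \approx 1.4$)
$t 3 \cdot 2 r{\left(1 \right)} = \frac{7 \cdot 3 \cdot 2 \cdot 0}{5} = \frac{7 \cdot 6 \cdot 0}{5} = \frac{7}{5} \cdot 0 = 0$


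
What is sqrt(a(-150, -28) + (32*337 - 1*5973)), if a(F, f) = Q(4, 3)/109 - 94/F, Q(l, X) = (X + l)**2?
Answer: sqrt(12863762421)/1635 ≈ 69.369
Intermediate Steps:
a(F, f) = 49/109 - 94/F (a(F, f) = (3 + 4)**2/109 - 94/F = 7**2*(1/109) - 94/F = 49*(1/109) - 94/F = 49/109 - 94/F)
sqrt(a(-150, -28) + (32*337 - 1*5973)) = sqrt((49/109 - 94/(-150)) + (32*337 - 1*5973)) = sqrt((49/109 - 94*(-1/150)) + (10784 - 5973)) = sqrt((49/109 + 47/75) + 4811) = sqrt(8798/8175 + 4811) = sqrt(39338723/8175) = sqrt(12863762421)/1635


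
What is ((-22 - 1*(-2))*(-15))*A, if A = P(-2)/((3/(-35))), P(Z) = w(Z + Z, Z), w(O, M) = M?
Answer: 7000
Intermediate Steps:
P(Z) = Z
A = 70/3 (A = -2/(3/(-35)) = -2/(3*(-1/35)) = -2/(-3/35) = -2*(-35/3) = 70/3 ≈ 23.333)
((-22 - 1*(-2))*(-15))*A = ((-22 - 1*(-2))*(-15))*(70/3) = ((-22 + 2)*(-15))*(70/3) = -20*(-15)*(70/3) = 300*(70/3) = 7000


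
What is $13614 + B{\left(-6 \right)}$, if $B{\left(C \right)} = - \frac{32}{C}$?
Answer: $\frac{40858}{3} \approx 13619.0$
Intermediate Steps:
$13614 + B{\left(-6 \right)} = 13614 - \frac{32}{-6} = 13614 - - \frac{16}{3} = 13614 + \frac{16}{3} = \frac{40858}{3}$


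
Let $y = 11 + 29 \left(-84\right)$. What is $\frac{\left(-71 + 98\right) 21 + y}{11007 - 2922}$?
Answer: $- \frac{1858}{8085} \approx -0.22981$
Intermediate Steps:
$y = -2425$ ($y = 11 - 2436 = -2425$)
$\frac{\left(-71 + 98\right) 21 + y}{11007 - 2922} = \frac{\left(-71 + 98\right) 21 - 2425}{11007 - 2922} = \frac{27 \cdot 21 - 2425}{8085} = \left(567 - 2425\right) \frac{1}{8085} = \left(-1858\right) \frac{1}{8085} = - \frac{1858}{8085}$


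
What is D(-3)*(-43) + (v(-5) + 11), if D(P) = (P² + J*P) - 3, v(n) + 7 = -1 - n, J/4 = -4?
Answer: -2314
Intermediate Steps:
J = -16 (J = 4*(-4) = -16)
v(n) = -8 - n (v(n) = -7 + (-1 - n) = -8 - n)
D(P) = -3 + P² - 16*P (D(P) = (P² - 16*P) - 3 = -3 + P² - 16*P)
D(-3)*(-43) + (v(-5) + 11) = (-3 + (-3)² - 16*(-3))*(-43) + ((-8 - 1*(-5)) + 11) = (-3 + 9 + 48)*(-43) + ((-8 + 5) + 11) = 54*(-43) + (-3 + 11) = -2322 + 8 = -2314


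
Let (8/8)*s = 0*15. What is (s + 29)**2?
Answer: 841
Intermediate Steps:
s = 0 (s = 0*15 = 0)
(s + 29)**2 = (0 + 29)**2 = 29**2 = 841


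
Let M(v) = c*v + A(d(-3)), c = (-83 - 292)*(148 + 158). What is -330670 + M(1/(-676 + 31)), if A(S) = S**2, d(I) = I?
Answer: -14210773/43 ≈ -3.3048e+5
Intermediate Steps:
c = -114750 (c = -375*306 = -114750)
M(v) = 9 - 114750*v (M(v) = -114750*v + (-3)**2 = -114750*v + 9 = 9 - 114750*v)
-330670 + M(1/(-676 + 31)) = -330670 + (9 - 114750/(-676 + 31)) = -330670 + (9 - 114750/(-645)) = -330670 + (9 - 114750*(-1/645)) = -330670 + (9 + 7650/43) = -330670 + 8037/43 = -14210773/43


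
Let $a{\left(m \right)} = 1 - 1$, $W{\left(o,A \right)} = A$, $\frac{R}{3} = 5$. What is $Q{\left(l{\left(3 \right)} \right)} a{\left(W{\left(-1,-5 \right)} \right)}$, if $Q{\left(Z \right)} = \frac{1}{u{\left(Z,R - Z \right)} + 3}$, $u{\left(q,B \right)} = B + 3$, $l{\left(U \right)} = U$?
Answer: $0$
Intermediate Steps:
$R = 15$ ($R = 3 \cdot 5 = 15$)
$a{\left(m \right)} = 0$
$u{\left(q,B \right)} = 3 + B$
$Q{\left(Z \right)} = \frac{1}{21 - Z}$ ($Q{\left(Z \right)} = \frac{1}{\left(3 - \left(-15 + Z\right)\right) + 3} = \frac{1}{\left(18 - Z\right) + 3} = \frac{1}{21 - Z}$)
$Q{\left(l{\left(3 \right)} \right)} a{\left(W{\left(-1,-5 \right)} \right)} = - \frac{1}{-21 + 3} \cdot 0 = - \frac{1}{-18} \cdot 0 = \left(-1\right) \left(- \frac{1}{18}\right) 0 = \frac{1}{18} \cdot 0 = 0$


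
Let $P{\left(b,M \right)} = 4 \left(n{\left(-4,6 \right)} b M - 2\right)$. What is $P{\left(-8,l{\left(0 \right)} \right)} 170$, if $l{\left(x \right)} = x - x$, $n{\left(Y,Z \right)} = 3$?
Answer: $-1360$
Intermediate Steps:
$l{\left(x \right)} = 0$
$P{\left(b,M \right)} = -8 + 12 M b$ ($P{\left(b,M \right)} = 4 \left(3 b M - 2\right) = 4 \left(3 M b - 2\right) = 4 \left(-2 + 3 M b\right) = -8 + 12 M b$)
$P{\left(-8,l{\left(0 \right)} \right)} 170 = \left(-8 + 12 \cdot 0 \left(-8\right)\right) 170 = \left(-8 + 0\right) 170 = \left(-8\right) 170 = -1360$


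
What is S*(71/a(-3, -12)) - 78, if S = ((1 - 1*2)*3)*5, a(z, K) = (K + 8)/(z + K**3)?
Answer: -1843827/4 ≈ -4.6096e+5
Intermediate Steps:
a(z, K) = (8 + K)/(z + K**3)
S = -15 (S = ((1 - 2)*3)*5 = -1*3*5 = -3*5 = -15)
S*(71/a(-3, -12)) - 78 = -1065/((8 - 12)/(-3 + (-12)**3)) - 78 = -1065/(-4/(-3 - 1728)) - 78 = -1065/(-4/(-1731)) - 78 = -1065/((-1/1731*(-4))) - 78 = -1065/4/1731 - 78 = -1065*1731/4 - 78 = -15*122901/4 - 78 = -1843515/4 - 78 = -1843827/4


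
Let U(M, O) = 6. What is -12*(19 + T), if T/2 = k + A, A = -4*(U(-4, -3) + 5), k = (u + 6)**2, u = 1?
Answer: -348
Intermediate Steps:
k = 49 (k = (1 + 6)**2 = 7**2 = 49)
A = -44 (A = -4*(6 + 5) = -4*11 = -44)
T = 10 (T = 2*(49 - 44) = 2*5 = 10)
-12*(19 + T) = -12*(19 + 10) = -12*29 = -348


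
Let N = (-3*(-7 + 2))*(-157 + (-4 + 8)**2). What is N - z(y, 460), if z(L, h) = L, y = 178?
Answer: -2293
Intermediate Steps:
N = -2115 (N = (-3*(-5))*(-157 + 4**2) = 15*(-157 + 16) = 15*(-141) = -2115)
N - z(y, 460) = -2115 - 1*178 = -2115 - 178 = -2293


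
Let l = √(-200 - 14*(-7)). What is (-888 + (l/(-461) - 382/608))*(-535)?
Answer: 144526505/304 + 535*I*√102/461 ≈ 4.7542e+5 + 11.721*I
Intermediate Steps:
l = I*√102 (l = √(-200 + 98) = √(-102) = I*√102 ≈ 10.1*I)
(-888 + (l/(-461) - 382/608))*(-535) = (-888 + ((I*√102)/(-461) - 382/608))*(-535) = (-888 + ((I*√102)*(-1/461) - 382*1/608))*(-535) = (-888 + (-I*√102/461 - 191/304))*(-535) = (-888 + (-191/304 - I*√102/461))*(-535) = (-270143/304 - I*√102/461)*(-535) = 144526505/304 + 535*I*√102/461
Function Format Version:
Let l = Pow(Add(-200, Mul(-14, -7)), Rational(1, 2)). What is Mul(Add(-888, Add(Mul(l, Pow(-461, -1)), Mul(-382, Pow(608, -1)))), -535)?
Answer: Add(Rational(144526505, 304), Mul(Rational(535, 461), I, Pow(102, Rational(1, 2)))) ≈ Add(4.7542e+5, Mul(11.721, I))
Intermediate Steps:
l = Mul(I, Pow(102, Rational(1, 2))) (l = Pow(Add(-200, 98), Rational(1, 2)) = Pow(-102, Rational(1, 2)) = Mul(I, Pow(102, Rational(1, 2))) ≈ Mul(10.100, I))
Mul(Add(-888, Add(Mul(l, Pow(-461, -1)), Mul(-382, Pow(608, -1)))), -535) = Mul(Add(-888, Add(Mul(Mul(I, Pow(102, Rational(1, 2))), Pow(-461, -1)), Mul(-382, Pow(608, -1)))), -535) = Mul(Add(-888, Add(Mul(Mul(I, Pow(102, Rational(1, 2))), Rational(-1, 461)), Mul(-382, Rational(1, 608)))), -535) = Mul(Add(-888, Add(Mul(Rational(-1, 461), I, Pow(102, Rational(1, 2))), Rational(-191, 304))), -535) = Mul(Add(-888, Add(Rational(-191, 304), Mul(Rational(-1, 461), I, Pow(102, Rational(1, 2))))), -535) = Mul(Add(Rational(-270143, 304), Mul(Rational(-1, 461), I, Pow(102, Rational(1, 2)))), -535) = Add(Rational(144526505, 304), Mul(Rational(535, 461), I, Pow(102, Rational(1, 2))))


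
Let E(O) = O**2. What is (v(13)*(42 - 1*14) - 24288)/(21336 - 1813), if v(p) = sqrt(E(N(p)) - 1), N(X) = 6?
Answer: -24288/19523 + 4*sqrt(35)/2789 ≈ -1.2356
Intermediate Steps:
v(p) = sqrt(35) (v(p) = sqrt(6**2 - 1) = sqrt(36 - 1) = sqrt(35))
(v(13)*(42 - 1*14) - 24288)/(21336 - 1813) = (sqrt(35)*(42 - 1*14) - 24288)/(21336 - 1813) = (sqrt(35)*(42 - 14) - 24288)/19523 = (sqrt(35)*28 - 24288)*(1/19523) = (28*sqrt(35) - 24288)*(1/19523) = (-24288 + 28*sqrt(35))*(1/19523) = -24288/19523 + 4*sqrt(35)/2789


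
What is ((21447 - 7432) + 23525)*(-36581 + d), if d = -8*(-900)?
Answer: -1102962740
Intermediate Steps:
d = 7200
((21447 - 7432) + 23525)*(-36581 + d) = ((21447 - 7432) + 23525)*(-36581 + 7200) = (14015 + 23525)*(-29381) = 37540*(-29381) = -1102962740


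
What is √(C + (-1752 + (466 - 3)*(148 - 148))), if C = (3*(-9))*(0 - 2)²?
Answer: 2*I*√465 ≈ 43.128*I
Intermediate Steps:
C = -108 (C = -27*(-2)² = -27*4 = -108)
√(C + (-1752 + (466 - 3)*(148 - 148))) = √(-108 + (-1752 + (466 - 3)*(148 - 148))) = √(-108 + (-1752 + 463*0)) = √(-108 + (-1752 + 0)) = √(-108 - 1752) = √(-1860) = 2*I*√465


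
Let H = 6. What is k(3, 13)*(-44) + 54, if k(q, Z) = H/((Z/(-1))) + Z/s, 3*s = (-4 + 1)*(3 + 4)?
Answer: 14198/91 ≈ 156.02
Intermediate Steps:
s = -7 (s = ((-4 + 1)*(3 + 4))/3 = (-3*7)/3 = (⅓)*(-21) = -7)
k(q, Z) = -6/Z - Z/7 (k(q, Z) = 6/((Z/(-1))) + Z/(-7) = 6/((Z*(-1))) + Z*(-⅐) = 6/((-Z)) - Z/7 = 6*(-1/Z) - Z/7 = -6/Z - Z/7)
k(3, 13)*(-44) + 54 = (-6/13 - ⅐*13)*(-44) + 54 = (-6*1/13 - 13/7)*(-44) + 54 = (-6/13 - 13/7)*(-44) + 54 = -211/91*(-44) + 54 = 9284/91 + 54 = 14198/91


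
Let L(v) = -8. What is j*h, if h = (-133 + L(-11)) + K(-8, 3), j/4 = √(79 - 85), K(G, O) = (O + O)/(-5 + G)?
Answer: -7356*I*√6/13 ≈ -1386.0*I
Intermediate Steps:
K(G, O) = 2*O/(-5 + G) (K(G, O) = (2*O)/(-5 + G) = 2*O/(-5 + G))
j = 4*I*√6 (j = 4*√(79 - 85) = 4*√(-6) = 4*(I*√6) = 4*I*√6 ≈ 9.798*I)
h = -1839/13 (h = (-133 - 8) + 2*3/(-5 - 8) = -141 + 2*3/(-13) = -141 + 2*3*(-1/13) = -141 - 6/13 = -1839/13 ≈ -141.46)
j*h = (4*I*√6)*(-1839/13) = -7356*I*√6/13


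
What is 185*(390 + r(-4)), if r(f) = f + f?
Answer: 70670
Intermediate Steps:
r(f) = 2*f
185*(390 + r(-4)) = 185*(390 + 2*(-4)) = 185*(390 - 8) = 185*382 = 70670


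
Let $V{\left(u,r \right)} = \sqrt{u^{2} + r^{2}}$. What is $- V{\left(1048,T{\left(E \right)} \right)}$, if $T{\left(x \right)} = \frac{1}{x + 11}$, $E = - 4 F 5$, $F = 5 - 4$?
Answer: $- \frac{5 \sqrt{3558505}}{9} \approx -1048.0$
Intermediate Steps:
$F = 1$
$E = -20$ ($E = \left(-4\right) 1 \cdot 5 = \left(-4\right) 5 = -20$)
$T{\left(x \right)} = \frac{1}{11 + x}$
$V{\left(u,r \right)} = \sqrt{r^{2} + u^{2}}$
$- V{\left(1048,T{\left(E \right)} \right)} = - \sqrt{\left(\frac{1}{11 - 20}\right)^{2} + 1048^{2}} = - \sqrt{\left(\frac{1}{-9}\right)^{2} + 1098304} = - \sqrt{\left(- \frac{1}{9}\right)^{2} + 1098304} = - \sqrt{\frac{1}{81} + 1098304} = - \sqrt{\frac{88962625}{81}} = - \frac{5 \sqrt{3558505}}{9}$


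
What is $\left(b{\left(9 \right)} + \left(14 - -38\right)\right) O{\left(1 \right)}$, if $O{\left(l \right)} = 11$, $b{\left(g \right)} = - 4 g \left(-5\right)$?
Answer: $2552$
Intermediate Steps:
$b{\left(g \right)} = 20 g$
$\left(b{\left(9 \right)} + \left(14 - -38\right)\right) O{\left(1 \right)} = \left(20 \cdot 9 + \left(14 - -38\right)\right) 11 = \left(180 + \left(14 + 38\right)\right) 11 = \left(180 + 52\right) 11 = 232 \cdot 11 = 2552$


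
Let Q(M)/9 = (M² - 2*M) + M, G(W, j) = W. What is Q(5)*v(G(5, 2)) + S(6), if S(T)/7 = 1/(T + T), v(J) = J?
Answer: 10807/12 ≈ 900.58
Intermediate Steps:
S(T) = 7/(2*T) (S(T) = 7/(T + T) = 7/((2*T)) = 7*(1/(2*T)) = 7/(2*T))
Q(M) = -9*M + 9*M² (Q(M) = 9*((M² - 2*M) + M) = 9*(M² - M) = -9*M + 9*M²)
Q(5)*v(G(5, 2)) + S(6) = (9*5*(-1 + 5))*5 + (7/2)/6 = (9*5*4)*5 + (7/2)*(⅙) = 180*5 + 7/12 = 900 + 7/12 = 10807/12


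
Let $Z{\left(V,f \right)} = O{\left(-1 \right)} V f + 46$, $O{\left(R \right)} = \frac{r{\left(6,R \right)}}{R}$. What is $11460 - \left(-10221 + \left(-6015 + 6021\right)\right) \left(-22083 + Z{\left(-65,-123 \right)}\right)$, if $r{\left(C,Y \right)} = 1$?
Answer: $-306765420$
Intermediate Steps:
$O{\left(R \right)} = \frac{1}{R}$ ($O{\left(R \right)} = 1 \frac{1}{R} = \frac{1}{R}$)
$Z{\left(V,f \right)} = 46 - V f$ ($Z{\left(V,f \right)} = \frac{V}{-1} f + 46 = - V f + 46 = 46 - V f$)
$11460 - \left(-10221 + \left(-6015 + 6021\right)\right) \left(-22083 + Z{\left(-65,-123 \right)}\right) = 11460 - \left(-10221 + \left(-6015 + 6021\right)\right) \left(-22083 + \left(46 - \left(-65\right) \left(-123\right)\right)\right) = 11460 - \left(-10221 + 6\right) \left(-22083 + \left(46 - 7995\right)\right) = 11460 - - 10215 \left(-22083 - 7949\right) = 11460 - \left(-10215\right) \left(-30032\right) = 11460 - 306776880 = -306765420$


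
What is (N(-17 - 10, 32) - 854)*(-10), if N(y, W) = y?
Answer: 8810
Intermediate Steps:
(N(-17 - 10, 32) - 854)*(-10) = ((-17 - 10) - 854)*(-10) = (-27 - 854)*(-10) = -881*(-10) = 8810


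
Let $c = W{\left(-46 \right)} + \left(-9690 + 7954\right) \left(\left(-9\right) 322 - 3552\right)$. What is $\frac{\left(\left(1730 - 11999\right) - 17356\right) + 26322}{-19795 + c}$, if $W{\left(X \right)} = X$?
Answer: $- \frac{1303}{11177359} \approx -0.00011657$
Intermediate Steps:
$c = 11197154$ ($c = -46 + \left(-9690 + 7954\right) \left(\left(-9\right) 322 - 3552\right) = -46 - 1736 \left(-2898 - 3552\right) = -46 - -11197200 = -46 + 11197200 = 11197154$)
$\frac{\left(\left(1730 - 11999\right) - 17356\right) + 26322}{-19795 + c} = \frac{\left(\left(1730 - 11999\right) - 17356\right) + 26322}{-19795 + 11197154} = \frac{\left(-10269 - 17356\right) + 26322}{11177359} = \left(-27625 + 26322\right) \frac{1}{11177359} = \left(-1303\right) \frac{1}{11177359} = - \frac{1303}{11177359}$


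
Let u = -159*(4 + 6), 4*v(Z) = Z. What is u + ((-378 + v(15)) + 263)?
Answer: -6805/4 ≈ -1701.3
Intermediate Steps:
v(Z) = Z/4
u = -1590 (u = -159*10 = -53*30 = -1590)
u + ((-378 + v(15)) + 263) = -1590 + ((-378 + (¼)*15) + 263) = -1590 + ((-378 + 15/4) + 263) = -1590 + (-1497/4 + 263) = -1590 - 445/4 = -6805/4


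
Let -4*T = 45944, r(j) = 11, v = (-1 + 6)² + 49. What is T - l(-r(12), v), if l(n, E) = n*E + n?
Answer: -10661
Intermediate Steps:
v = 74 (v = 5² + 49 = 25 + 49 = 74)
T = -11486 (T = -¼*45944 = -11486)
l(n, E) = n + E*n (l(n, E) = E*n + n = n + E*n)
T - l(-r(12), v) = -11486 - (-1*11)*(1 + 74) = -11486 - (-11)*75 = -11486 - 1*(-825) = -11486 + 825 = -10661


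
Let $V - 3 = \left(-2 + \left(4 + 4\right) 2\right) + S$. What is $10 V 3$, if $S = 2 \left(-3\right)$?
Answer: $330$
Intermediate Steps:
$S = -6$
$V = 11$ ($V = 3 - \left(8 - \left(4 + 4\right) 2\right) = 3 + \left(\left(-2 + 8 \cdot 2\right) - 6\right) = 3 + \left(\left(-2 + 16\right) - 6\right) = 3 + \left(14 - 6\right) = 3 + 8 = 11$)
$10 V 3 = 10 \cdot 11 \cdot 3 = 110 \cdot 3 = 330$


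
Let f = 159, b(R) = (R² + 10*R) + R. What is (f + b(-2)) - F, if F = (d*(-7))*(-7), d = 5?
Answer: -104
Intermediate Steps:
b(R) = R² + 11*R
F = 245 (F = (5*(-7))*(-7) = -35*(-7) = 245)
(f + b(-2)) - F = (159 - 2*(11 - 2)) - 1*245 = (159 - 2*9) - 245 = (159 - 18) - 245 = 141 - 245 = -104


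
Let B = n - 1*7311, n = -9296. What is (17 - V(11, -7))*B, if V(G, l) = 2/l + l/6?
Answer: -12870425/42 ≈ -3.0644e+5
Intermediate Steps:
V(G, l) = 2/l + l/6 (V(G, l) = 2/l + l*(⅙) = 2/l + l/6)
B = -16607 (B = -9296 - 1*7311 = -9296 - 7311 = -16607)
(17 - V(11, -7))*B = (17 - (2/(-7) + (⅙)*(-7)))*(-16607) = (17 - (2*(-⅐) - 7/6))*(-16607) = (17 - (-2/7 - 7/6))*(-16607) = (17 - 1*(-61/42))*(-16607) = (17 + 61/42)*(-16607) = (775/42)*(-16607) = -12870425/42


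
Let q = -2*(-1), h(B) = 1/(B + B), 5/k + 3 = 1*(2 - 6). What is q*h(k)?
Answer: -7/5 ≈ -1.4000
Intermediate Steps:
k = -5/7 (k = 5/(-3 + 1*(2 - 6)) = 5/(-3 + 1*(-4)) = 5/(-3 - 4) = 5/(-7) = 5*(-⅐) = -5/7 ≈ -0.71429)
h(B) = 1/(2*B)
q = 2
q*h(k) = 2*(1/(2*(-5/7))) = 2*((½)*(-7/5)) = 2*(-7/10) = -7/5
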